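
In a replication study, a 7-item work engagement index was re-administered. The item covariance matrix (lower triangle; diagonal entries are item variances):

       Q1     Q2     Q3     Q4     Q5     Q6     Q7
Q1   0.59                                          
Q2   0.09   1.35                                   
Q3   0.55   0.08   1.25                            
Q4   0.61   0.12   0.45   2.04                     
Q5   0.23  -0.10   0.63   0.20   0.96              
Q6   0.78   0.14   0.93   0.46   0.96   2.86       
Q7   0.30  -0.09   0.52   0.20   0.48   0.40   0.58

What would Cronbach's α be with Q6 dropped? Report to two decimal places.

α = 0.67

Remaining items: Q1, Q2, Q3, Q4, Q5, Q7 (k = 6).
sum of item variances = 0.59 + 1.35 + 1.25 + 2.04 + 0.96 + 0.58 = 6.77
total variance = 6.77 + 2 × 4.27 = 15.31
α (item deleted) = (6/5)·(1 − 6.77/15.31) = 0.67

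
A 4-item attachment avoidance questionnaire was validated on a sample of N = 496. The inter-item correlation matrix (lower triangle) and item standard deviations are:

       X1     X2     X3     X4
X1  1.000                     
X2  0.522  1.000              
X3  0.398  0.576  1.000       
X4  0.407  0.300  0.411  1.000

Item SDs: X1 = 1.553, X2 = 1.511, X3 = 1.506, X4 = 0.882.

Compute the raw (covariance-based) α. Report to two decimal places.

Σσ²ᵢ = 1.553² + 1.511² + 1.506² + 0.882² = 7.7409
Covariances σ_ij = r_ij · s_i · s_j:
  σ(X1,X2) = 0.522 × 1.553 × 1.511 = 1.2249
  σ(X1,X3) = 0.398 × 1.553 × 1.506 = 0.9308
  σ(X1,X4) = 0.407 × 1.553 × 0.882 = 0.5575
  σ(X2,X3) = 0.576 × 1.511 × 1.506 = 1.3107
  σ(X2,X4) = 0.300 × 1.511 × 0.882 = 0.3998
  σ(X3,X4) = 0.411 × 1.506 × 0.882 = 0.5459
σ²_T = Σσ²ᵢ + 2·Σσ_ij = 7.7409 + 2 × 4.9696 = 17.6801
α = (4/3)·(1 − 7.7409/17.6801) = 0.75

α = 0.75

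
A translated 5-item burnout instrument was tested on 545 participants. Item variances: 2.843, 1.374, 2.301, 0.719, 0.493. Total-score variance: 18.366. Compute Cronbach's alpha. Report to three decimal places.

Cronbach's alpha = 0.724

sum of item variances = 2.843 + 1.374 + 2.301 + 0.719 + 0.493 = 7.730
α = (k/(k−1))·(1 − sum of item variances/Var(T)) = (5/4)·(1 − 7.730/18.366) = 0.724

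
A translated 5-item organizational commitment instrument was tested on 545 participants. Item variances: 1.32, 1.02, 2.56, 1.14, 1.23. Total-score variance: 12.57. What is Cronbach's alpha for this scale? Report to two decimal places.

ΣVar(i) = 1.32 + 1.02 + 2.56 + 1.14 + 1.23 = 7.27
α = (k/(k−1))·(1 − ΣVar(i)/Var(T)) = (5/4)·(1 − 7.27/12.57) = 0.53

α = 0.53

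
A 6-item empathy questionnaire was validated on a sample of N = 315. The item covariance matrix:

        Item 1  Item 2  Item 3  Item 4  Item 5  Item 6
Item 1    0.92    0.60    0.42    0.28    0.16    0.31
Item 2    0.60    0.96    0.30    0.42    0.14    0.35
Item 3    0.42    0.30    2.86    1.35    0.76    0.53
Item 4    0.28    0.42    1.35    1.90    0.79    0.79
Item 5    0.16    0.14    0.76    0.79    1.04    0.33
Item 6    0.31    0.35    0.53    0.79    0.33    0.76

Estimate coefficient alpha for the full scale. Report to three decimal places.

coefficient alpha = 0.769

Σσ²ᵢ = 0.92 + 0.96 + 2.86 + 1.90 + 1.04 + 0.76 = 8.44
Sum of the distinct covariances = 7.53
total variance = 8.44 + 2 × 7.53 = 23.50
α = (k/(k−1))·(1 − Σσ²ᵢ/total variance) = (6/5)·(1 − 8.44/23.50) = 0.769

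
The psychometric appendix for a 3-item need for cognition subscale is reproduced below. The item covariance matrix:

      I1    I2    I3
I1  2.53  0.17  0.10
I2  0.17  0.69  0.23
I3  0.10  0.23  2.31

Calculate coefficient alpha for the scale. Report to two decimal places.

Σσ²ᵢ = 2.53 + 0.69 + 2.31 = 5.53
Σ_{i<j} σ_ij = 0.50
total variance = 5.53 + 2 × 0.50 = 6.53
α = (k/(k−1))·(1 − Σσ²ᵢ/total variance) = (3/2)·(1 − 5.53/6.53) = 0.23

coefficient alpha = 0.23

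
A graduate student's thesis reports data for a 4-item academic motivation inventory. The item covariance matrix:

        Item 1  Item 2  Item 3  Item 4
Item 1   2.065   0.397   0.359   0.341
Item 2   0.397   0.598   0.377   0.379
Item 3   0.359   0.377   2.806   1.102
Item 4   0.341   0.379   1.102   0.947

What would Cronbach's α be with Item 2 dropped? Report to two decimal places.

Cronbach's α = 0.57

Remaining items: Item 1, Item 3, Item 4 (k = 3).
Σσ²ᵢ = 2.065 + 2.806 + 0.947 = 5.818
σ²_total = 5.818 + 2 × 1.802 = 9.422
α (item deleted) = (3/2)·(1 − 5.818/9.422) = 0.57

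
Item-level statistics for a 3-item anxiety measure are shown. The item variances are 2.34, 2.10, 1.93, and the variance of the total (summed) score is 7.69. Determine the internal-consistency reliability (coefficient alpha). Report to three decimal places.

α = 0.257

Σσ²ᵢ = 2.34 + 2.10 + 1.93 = 6.37
α = (k/(k−1))·(1 − Σσ²ᵢ/σ²_T) = (3/2)·(1 − 6.37/7.69) = 0.257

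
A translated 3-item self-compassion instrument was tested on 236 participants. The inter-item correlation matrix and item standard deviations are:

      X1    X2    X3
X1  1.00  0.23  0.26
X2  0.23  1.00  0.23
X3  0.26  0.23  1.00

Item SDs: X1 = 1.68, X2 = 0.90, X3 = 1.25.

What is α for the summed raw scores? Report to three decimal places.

α = 0.461

Σσ²ᵢ = 1.68² + 0.90² + 1.25² = 5.1949
Covariances σ_ij = r_ij · s_i · s_j:
  σ(X1,X2) = 0.23 × 1.68 × 0.90 = 0.3478
  σ(X1,X3) = 0.26 × 1.68 × 1.25 = 0.5460
  σ(X2,X3) = 0.23 × 0.90 × 1.25 = 0.2588
σ²_T = Σσ²ᵢ + 2·Σσ_ij = 5.1949 + 2 × 1.1526 = 7.5001
α = (3/2)·(1 − 5.1949/7.5001) = 0.461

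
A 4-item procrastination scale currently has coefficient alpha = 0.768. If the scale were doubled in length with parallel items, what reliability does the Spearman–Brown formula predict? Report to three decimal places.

Length factor m = 2
α' = m·α / (1 + (m−1)·α)
   = 2 × 0.768 / (1 + (2 − 1) × 0.768)
   = 1.5360 / 1.7680 = 0.869

predicted reliability = 0.869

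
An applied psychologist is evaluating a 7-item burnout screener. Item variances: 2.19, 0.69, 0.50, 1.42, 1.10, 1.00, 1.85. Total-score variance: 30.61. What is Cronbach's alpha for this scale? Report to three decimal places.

sum of item variances = 2.19 + 0.69 + 0.50 + 1.42 + 1.10 + 1.00 + 1.85 = 8.75
α = (k/(k−1))·(1 − sum of item variances/σ²_total) = (7/6)·(1 − 8.75/30.61) = 0.833

α = 0.833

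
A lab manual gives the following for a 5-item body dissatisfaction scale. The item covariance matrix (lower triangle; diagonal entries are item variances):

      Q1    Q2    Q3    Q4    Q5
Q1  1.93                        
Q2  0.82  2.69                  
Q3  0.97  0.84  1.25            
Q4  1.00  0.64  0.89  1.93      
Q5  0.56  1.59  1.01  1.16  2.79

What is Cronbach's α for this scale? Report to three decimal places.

Cronbach's α = 0.802

Σσᵢ² = 1.93 + 2.69 + 1.25 + 1.93 + 2.79 = 10.59
Sum of off-diagonal covariances = 9.48
total variance = 10.59 + 2 × 9.48 = 29.55
α = (k/(k−1))·(1 − Σσᵢ²/total variance) = (5/4)·(1 − 10.59/29.55) = 0.802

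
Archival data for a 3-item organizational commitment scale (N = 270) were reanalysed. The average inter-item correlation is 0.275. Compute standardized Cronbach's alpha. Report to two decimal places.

Standardized α = k·r̄ / (1 + (k−1)·r̄) = 3 × 0.275 / (1 + 2 × 0.275)
  = 0.8250 / 1.5500 = 0.53

α = 0.53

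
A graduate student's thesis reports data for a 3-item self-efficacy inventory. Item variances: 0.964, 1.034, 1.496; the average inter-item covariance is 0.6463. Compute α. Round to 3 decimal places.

α = 0.789

Σσᵢ² = 0.964 + 1.034 + 1.496 = 3.494
Sum of the 3 distinct covariances = 3 × 0.6463 = 1.9389
Var(T) = Σσᵢ² + 2·Σcov = 3.494 + 2 × 1.9389 = 7.3718
α = (3/2)·(1 − 3.494/7.3718) = 0.789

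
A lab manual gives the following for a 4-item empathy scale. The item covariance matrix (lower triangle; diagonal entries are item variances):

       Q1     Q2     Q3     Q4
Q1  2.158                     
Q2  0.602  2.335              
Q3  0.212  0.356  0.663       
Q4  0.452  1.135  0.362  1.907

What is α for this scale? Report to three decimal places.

ΣVar(i) = 2.158 + 2.335 + 0.663 + 1.907 = 7.063
Sum of off-diagonal covariances = 3.119
total variance = 7.063 + 2 × 3.119 = 13.301
α = (k/(k−1))·(1 − ΣVar(i)/total variance) = (4/3)·(1 − 7.063/13.301) = 0.625

α = 0.625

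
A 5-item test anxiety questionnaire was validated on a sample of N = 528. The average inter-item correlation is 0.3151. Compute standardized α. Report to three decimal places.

α = 0.697

Standardized α = k·r̄ / (1 + (k−1)·r̄) = 5 × 0.3151 / (1 + 4 × 0.3151)
  = 1.5755 / 2.2604 = 0.697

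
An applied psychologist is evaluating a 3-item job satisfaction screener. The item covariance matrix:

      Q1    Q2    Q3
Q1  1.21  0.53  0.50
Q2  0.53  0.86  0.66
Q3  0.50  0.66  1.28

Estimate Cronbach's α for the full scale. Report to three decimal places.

Σσᵢ² = 1.21 + 0.86 + 1.28 = 3.35
Sum of the distinct covariances = 1.69
total variance = 3.35 + 2 × 1.69 = 6.73
α = (k/(k−1))·(1 − Σσᵢ²/total variance) = (3/2)·(1 − 3.35/6.73) = 0.753

Cronbach's α = 0.753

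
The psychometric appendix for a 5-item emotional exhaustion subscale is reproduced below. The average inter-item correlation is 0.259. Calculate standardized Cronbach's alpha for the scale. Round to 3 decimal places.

α = 0.636

Standardized α = k·r̄ / (1 + (k−1)·r̄) = 5 × 0.259 / (1 + 4 × 0.259)
  = 1.2950 / 2.0360 = 0.636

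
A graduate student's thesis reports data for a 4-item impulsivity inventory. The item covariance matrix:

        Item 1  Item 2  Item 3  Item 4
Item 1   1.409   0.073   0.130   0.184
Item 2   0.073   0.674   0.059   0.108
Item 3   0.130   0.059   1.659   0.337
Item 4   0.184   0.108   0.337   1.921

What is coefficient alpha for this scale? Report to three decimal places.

ΣVar(i) = 1.409 + 0.674 + 1.659 + 1.921 = 5.663
Sum of off-diagonal covariances = 0.891
σ²_total = 5.663 + 2 × 0.891 = 7.445
α = (k/(k−1))·(1 − ΣVar(i)/σ²_total) = (4/3)·(1 − 5.663/7.445) = 0.319

coefficient alpha = 0.319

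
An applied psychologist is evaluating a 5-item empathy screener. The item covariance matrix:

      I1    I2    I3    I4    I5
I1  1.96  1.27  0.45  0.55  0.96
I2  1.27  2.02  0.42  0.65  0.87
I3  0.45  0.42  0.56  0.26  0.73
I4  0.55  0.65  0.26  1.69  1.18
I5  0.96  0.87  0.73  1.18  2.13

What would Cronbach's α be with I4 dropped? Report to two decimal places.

Remaining items: I1, I2, I3, I5 (k = 4).
Σσ²ᵢ = 1.96 + 2.02 + 0.56 + 2.13 = 6.67
σ²_total = 6.67 + 2 × 4.70 = 16.07
α (item deleted) = (4/3)·(1 − 6.67/16.07) = 0.78

Cronbach's α = 0.78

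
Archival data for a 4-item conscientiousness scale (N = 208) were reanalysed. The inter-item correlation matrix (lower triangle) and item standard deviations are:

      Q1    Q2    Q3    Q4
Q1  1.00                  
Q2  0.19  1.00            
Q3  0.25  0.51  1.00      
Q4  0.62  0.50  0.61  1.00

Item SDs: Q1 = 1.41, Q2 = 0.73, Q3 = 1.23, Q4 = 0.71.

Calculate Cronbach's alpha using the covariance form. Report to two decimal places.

Cronbach's alpha = 0.70

Σσ²ᵢ = 1.41² + 0.73² + 1.23² + 0.71² = 4.5380
Covariances σ_ij = r_ij · s_i · s_j:
  σ(Q1,Q2) = 0.19 × 1.41 × 0.73 = 0.1956
  σ(Q1,Q3) = 0.25 × 1.41 × 1.23 = 0.4336
  σ(Q1,Q4) = 0.62 × 1.41 × 0.71 = 0.6207
  σ(Q2,Q3) = 0.51 × 0.73 × 1.23 = 0.4579
  σ(Q2,Q4) = 0.50 × 0.73 × 0.71 = 0.2591
  σ(Q3,Q4) = 0.61 × 1.23 × 0.71 = 0.5327
σ²_T = Σσ²ᵢ + 2·Σσ_ij = 4.5380 + 2 × 2.4996 = 9.5372
α = (4/3)·(1 − 4.5380/9.5372) = 0.70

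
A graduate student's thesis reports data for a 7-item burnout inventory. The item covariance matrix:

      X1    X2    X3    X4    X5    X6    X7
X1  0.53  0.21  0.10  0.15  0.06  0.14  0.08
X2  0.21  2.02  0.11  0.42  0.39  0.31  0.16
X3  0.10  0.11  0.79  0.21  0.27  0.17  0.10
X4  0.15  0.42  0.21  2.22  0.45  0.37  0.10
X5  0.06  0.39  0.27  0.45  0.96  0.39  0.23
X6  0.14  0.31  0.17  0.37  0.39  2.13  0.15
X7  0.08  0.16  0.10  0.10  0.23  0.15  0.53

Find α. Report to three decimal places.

Σσᵢ² = 0.53 + 2.02 + 0.79 + 2.22 + 0.96 + 2.13 + 0.53 = 9.18
Sum of the distinct covariances = 4.57
σ²_total = 9.18 + 2 × 4.57 = 18.32
α = (k/(k−1))·(1 − Σσᵢ²/σ²_total) = (7/6)·(1 − 9.18/18.32) = 0.582

α = 0.582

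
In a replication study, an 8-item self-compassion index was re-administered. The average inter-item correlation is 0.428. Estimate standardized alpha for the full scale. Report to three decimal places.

Standardized α = k·r̄ / (1 + (k−1)·r̄) = 8 × 0.428 / (1 + 7 × 0.428)
  = 3.4240 / 3.9960 = 0.857

α = 0.857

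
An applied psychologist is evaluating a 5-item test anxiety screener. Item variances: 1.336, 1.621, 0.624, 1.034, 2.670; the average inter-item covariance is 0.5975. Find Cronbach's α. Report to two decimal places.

Cronbach's α = 0.78

ΣVar(i) = 1.336 + 1.621 + 0.624 + 1.034 + 2.670 = 7.285
Sum of the 10 distinct covariances = 10 × 0.5975 = 5.9750
σ²_total = ΣVar(i) + 2·Σcov = 7.285 + 2 × 5.9750 = 19.2350
α = (5/4)·(1 − 7.285/19.2350) = 0.78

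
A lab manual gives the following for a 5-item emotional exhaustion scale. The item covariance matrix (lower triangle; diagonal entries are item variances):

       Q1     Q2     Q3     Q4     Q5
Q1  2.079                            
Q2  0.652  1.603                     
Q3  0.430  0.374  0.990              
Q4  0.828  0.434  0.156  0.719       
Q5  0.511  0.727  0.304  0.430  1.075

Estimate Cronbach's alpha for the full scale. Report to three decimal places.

Σσ²ᵢ = 2.079 + 1.603 + 0.990 + 0.719 + 1.075 = 6.466
Sum of the distinct covariances = 4.846
σ²_T = 6.466 + 2 × 4.846 = 16.158
α = (k/(k−1))·(1 − Σσ²ᵢ/σ²_T) = (5/4)·(1 − 6.466/16.158) = 0.750

Cronbach's alpha = 0.750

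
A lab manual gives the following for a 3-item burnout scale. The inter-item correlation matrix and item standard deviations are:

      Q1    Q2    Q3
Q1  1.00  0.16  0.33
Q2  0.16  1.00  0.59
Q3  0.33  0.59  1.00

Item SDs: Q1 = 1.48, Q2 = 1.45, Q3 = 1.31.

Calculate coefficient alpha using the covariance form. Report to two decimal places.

α = 0.62

Σσ²ᵢ = 1.48² + 1.45² + 1.31² = 6.0090
Covariances σ_ij = r_ij · s_i · s_j:
  σ(Q1,Q2) = 0.16 × 1.48 × 1.45 = 0.3434
  σ(Q1,Q3) = 0.33 × 1.48 × 1.31 = 0.6398
  σ(Q2,Q3) = 0.59 × 1.45 × 1.31 = 1.1207
σ²_T = Σσ²ᵢ + 2·Σσ_ij = 6.0090 + 2 × 2.1039 = 10.2168
α = (3/2)·(1 − 6.0090/10.2168) = 0.62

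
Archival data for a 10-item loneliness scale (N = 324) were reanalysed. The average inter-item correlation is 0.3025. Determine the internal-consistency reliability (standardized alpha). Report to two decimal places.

α = 0.81

Standardized α = k·r̄ / (1 + (k−1)·r̄) = 10 × 0.3025 / (1 + 9 × 0.3025)
  = 3.0250 / 3.7225 = 0.81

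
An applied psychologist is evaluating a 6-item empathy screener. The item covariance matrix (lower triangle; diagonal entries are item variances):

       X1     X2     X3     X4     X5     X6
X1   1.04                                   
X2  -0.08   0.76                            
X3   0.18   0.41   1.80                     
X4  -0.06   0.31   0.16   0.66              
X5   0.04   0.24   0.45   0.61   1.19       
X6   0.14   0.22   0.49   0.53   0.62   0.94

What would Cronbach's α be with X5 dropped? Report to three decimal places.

Remaining items: X1, X2, X3, X4, X6 (k = 5).
Σσ²ᵢ = 1.04 + 0.76 + 1.80 + 0.66 + 0.94 = 5.20
σ²_total = 5.20 + 2 × 2.30 = 9.80
α (item deleted) = (5/4)·(1 − 5.20/9.80) = 0.587

α = 0.587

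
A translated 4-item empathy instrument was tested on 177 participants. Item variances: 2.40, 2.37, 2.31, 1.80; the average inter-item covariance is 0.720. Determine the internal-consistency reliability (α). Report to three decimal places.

α = 0.658

sum of item variances = 2.40 + 2.37 + 2.31 + 1.80 = 8.88
Sum of the 6 distinct covariances = 6 × 0.720 = 4.320
Var(T) = sum of item variances + 2·Σcov = 8.88 + 2 × 4.320 = 17.520
α = (4/3)·(1 − 8.88/17.520) = 0.658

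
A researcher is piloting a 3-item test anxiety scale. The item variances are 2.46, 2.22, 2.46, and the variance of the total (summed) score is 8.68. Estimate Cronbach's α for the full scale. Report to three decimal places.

α = 0.266

Σσ²ᵢ = 2.46 + 2.22 + 2.46 = 7.14
α = (k/(k−1))·(1 − Σσ²ᵢ/σ²_T) = (3/2)·(1 − 7.14/8.68) = 0.266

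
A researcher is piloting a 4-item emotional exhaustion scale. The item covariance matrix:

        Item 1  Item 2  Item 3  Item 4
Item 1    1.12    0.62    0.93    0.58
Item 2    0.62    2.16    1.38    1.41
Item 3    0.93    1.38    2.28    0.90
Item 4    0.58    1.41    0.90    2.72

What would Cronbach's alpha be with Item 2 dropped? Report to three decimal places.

Remaining items: Item 1, Item 3, Item 4 (k = 3).
Σσ²ᵢ = 1.12 + 2.28 + 2.72 = 6.12
total variance = 6.12 + 2 × 2.41 = 10.94
α (item deleted) = (3/2)·(1 − 6.12/10.94) = 0.661

α = 0.661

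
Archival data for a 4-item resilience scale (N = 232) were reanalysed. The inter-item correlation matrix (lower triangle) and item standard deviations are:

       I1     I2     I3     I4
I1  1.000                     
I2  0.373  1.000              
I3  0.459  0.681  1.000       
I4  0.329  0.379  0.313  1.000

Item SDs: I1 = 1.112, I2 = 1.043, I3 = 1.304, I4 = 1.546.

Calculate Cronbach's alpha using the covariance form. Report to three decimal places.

α = 0.726

Σσ²ᵢ = 1.112² + 1.043² + 1.304² + 1.546² = 6.4149
Covariances σ_ij = r_ij · s_i · s_j:
  σ(I1,I2) = 0.373 × 1.112 × 1.043 = 0.4326
  σ(I1,I3) = 0.459 × 1.112 × 1.304 = 0.6656
  σ(I1,I4) = 0.329 × 1.112 × 1.546 = 0.5656
  σ(I2,I3) = 0.681 × 1.043 × 1.304 = 0.9262
  σ(I2,I4) = 0.379 × 1.043 × 1.546 = 0.6111
  σ(I3,I4) = 0.313 × 1.304 × 1.546 = 0.6310
σ²_T = Σσ²ᵢ + 2·Σσ_ij = 6.4149 + 2 × 3.8321 = 14.0791
α = (4/3)·(1 − 6.4149/14.0791) = 0.726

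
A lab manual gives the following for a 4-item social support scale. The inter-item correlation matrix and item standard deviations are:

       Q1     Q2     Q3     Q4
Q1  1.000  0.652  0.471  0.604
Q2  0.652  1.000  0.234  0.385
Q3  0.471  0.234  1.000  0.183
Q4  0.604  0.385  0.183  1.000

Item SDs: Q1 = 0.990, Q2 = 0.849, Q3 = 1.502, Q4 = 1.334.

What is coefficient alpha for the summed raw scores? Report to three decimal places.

coefficient alpha = 0.698

Σσ²ᵢ = 0.990² + 0.849² + 1.502² + 1.334² = 5.7365
Covariances σ_ij = r_ij · s_i · s_j:
  σ(Q1,Q2) = 0.652 × 0.990 × 0.849 = 0.5480
  σ(Q1,Q3) = 0.471 × 0.990 × 1.502 = 0.7004
  σ(Q1,Q4) = 0.604 × 0.990 × 1.334 = 0.7977
  σ(Q2,Q3) = 0.234 × 0.849 × 1.502 = 0.2984
  σ(Q2,Q4) = 0.385 × 0.849 × 1.334 = 0.4360
  σ(Q3,Q4) = 0.183 × 1.502 × 1.334 = 0.3667
σ²_T = Σσ²ᵢ + 2·Σσ_ij = 5.7365 + 2 × 3.1472 = 12.0309
α = (4/3)·(1 − 5.7365/12.0309) = 0.698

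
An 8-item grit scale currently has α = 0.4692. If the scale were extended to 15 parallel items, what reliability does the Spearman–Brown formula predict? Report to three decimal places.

predicted reliability = 0.624

Length factor m = 15/8 = 1.8750
α' = m·α / (1 + (m−1)·α)
   = 15/8 × 0.4692 / (1 + (15/8 − 1) × 0.4692)
   = 0.8798 / 1.4105 = 0.624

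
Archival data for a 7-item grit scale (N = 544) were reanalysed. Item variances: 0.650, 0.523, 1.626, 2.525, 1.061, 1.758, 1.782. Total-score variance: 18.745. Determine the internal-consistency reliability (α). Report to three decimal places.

α = 0.549

Σσᵢ² = 0.650 + 0.523 + 1.626 + 2.525 + 1.061 + 1.758 + 1.782 = 9.925
α = (k/(k−1))·(1 − Σσᵢ²/Var(T)) = (7/6)·(1 − 9.925/18.745) = 0.549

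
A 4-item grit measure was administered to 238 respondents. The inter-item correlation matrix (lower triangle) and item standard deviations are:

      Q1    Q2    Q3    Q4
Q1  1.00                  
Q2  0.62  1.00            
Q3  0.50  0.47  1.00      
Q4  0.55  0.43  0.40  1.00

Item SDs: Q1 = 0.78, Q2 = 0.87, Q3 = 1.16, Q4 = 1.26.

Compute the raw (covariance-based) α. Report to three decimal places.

Σσ²ᵢ = 0.78² + 0.87² + 1.16² + 1.26² = 4.2985
Covariances σ_ij = r_ij · s_i · s_j:
  σ(Q1,Q2) = 0.62 × 0.78 × 0.87 = 0.4207
  σ(Q1,Q3) = 0.50 × 0.78 × 1.16 = 0.4524
  σ(Q1,Q4) = 0.55 × 0.78 × 1.26 = 0.5405
  σ(Q2,Q3) = 0.47 × 0.87 × 1.16 = 0.4743
  σ(Q2,Q4) = 0.43 × 0.87 × 1.26 = 0.4714
  σ(Q3,Q4) = 0.40 × 1.16 × 1.26 = 0.5846
σ²_T = Σσ²ᵢ + 2·Σσ_ij = 4.2985 + 2 × 2.9439 = 10.1863
α = (4/3)·(1 − 4.2985/10.1863) = 0.771

α = 0.771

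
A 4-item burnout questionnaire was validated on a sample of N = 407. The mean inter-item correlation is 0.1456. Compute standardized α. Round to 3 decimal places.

Standardized α = k·r̄ / (1 + (k−1)·r̄) = 4 × 0.1456 / (1 + 3 × 0.1456)
  = 0.5824 / 1.4368 = 0.405

α = 0.405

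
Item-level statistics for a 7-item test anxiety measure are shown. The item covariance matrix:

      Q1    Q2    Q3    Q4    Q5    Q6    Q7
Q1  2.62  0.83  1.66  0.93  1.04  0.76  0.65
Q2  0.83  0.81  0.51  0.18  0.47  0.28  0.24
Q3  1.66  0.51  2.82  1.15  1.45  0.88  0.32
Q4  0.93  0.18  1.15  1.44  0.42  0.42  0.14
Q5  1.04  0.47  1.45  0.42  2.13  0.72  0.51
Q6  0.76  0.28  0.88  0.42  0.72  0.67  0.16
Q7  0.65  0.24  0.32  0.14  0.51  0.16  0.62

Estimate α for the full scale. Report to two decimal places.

α = 0.83

sum of item variances = 2.62 + 0.81 + 2.82 + 1.44 + 2.13 + 0.67 + 0.62 = 11.11
Σ_{i<j} σ_ij = 13.72
σ²_total = 11.11 + 2 × 13.72 = 38.55
α = (k/(k−1))·(1 − sum of item variances/σ²_total) = (7/6)·(1 − 11.11/38.55) = 0.83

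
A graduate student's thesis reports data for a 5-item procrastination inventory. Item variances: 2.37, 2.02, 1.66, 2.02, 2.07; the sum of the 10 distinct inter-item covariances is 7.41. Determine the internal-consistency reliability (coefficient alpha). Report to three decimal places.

α = 0.742

Σσᵢ² = 2.37 + 2.02 + 1.66 + 2.02 + 2.07 = 10.14
Sum of distinct covariances = 7.41
σ²_T = Σσᵢ² + 2·Σcov = 10.14 + 2 × 7.41 = 24.96
α = (5/4)·(1 − 10.14/24.96) = 0.742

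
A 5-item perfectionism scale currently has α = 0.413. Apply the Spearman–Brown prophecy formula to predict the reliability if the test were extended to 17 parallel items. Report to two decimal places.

predicted reliability = 0.71

Length factor m = 17/5 = 3.4000
α' = m·α / (1 + (m−1)·α)
   = 17/5 × 0.413 / (1 + (17/5 − 1) × 0.413)
   = 1.4042 / 1.9912 = 0.71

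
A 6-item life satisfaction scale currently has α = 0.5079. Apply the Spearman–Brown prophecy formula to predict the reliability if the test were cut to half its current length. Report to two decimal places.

predicted reliability = 0.34

Length factor m = 1/2
α' = m·α / (1 − (1−m)·α)
   = 1/2 × 0.5079 / (1 − (1 − 1/2) × 0.5079)
   = 0.2540 / 0.7460 = 0.34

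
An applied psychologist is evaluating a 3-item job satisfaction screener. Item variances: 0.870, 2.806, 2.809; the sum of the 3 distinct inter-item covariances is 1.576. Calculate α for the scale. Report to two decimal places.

α = 0.49

Σσᵢ² = 0.870 + 2.806 + 2.809 = 6.485
Sum of distinct covariances = 1.576
Var(T) = Σσᵢ² + 2·Σcov = 6.485 + 2 × 1.576 = 9.637
α = (3/2)·(1 − 6.485/9.637) = 0.49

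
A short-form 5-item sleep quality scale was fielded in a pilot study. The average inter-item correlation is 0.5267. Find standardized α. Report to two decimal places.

standardized α = 0.85

Standardized α = k·r̄ / (1 + (k−1)·r̄) = 5 × 0.5267 / (1 + 4 × 0.5267)
  = 2.6335 / 3.1068 = 0.85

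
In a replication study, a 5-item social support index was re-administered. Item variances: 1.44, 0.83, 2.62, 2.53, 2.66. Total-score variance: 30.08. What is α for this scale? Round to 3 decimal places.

Σσ²ᵢ = 1.44 + 0.83 + 2.62 + 2.53 + 2.66 = 10.08
α = (k/(k−1))·(1 − Σσ²ᵢ/σ²_total) = (5/4)·(1 − 10.08/30.08) = 0.831

α = 0.831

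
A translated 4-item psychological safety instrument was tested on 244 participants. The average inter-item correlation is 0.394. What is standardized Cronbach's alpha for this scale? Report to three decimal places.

α = 0.722

Standardized α = k·r̄ / (1 + (k−1)·r̄) = 4 × 0.394 / (1 + 3 × 0.394)
  = 1.5760 / 2.1820 = 0.722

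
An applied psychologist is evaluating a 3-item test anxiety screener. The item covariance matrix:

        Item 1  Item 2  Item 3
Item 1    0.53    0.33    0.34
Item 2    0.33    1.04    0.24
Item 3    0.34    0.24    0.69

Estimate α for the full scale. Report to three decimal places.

α = 0.669

Σσᵢ² = 0.53 + 1.04 + 0.69 = 2.26
Σ_{i<j} σ_ij = 0.91
σ²_total = 2.26 + 2 × 0.91 = 4.08
α = (k/(k−1))·(1 − Σσᵢ²/σ²_total) = (3/2)·(1 − 2.26/4.08) = 0.669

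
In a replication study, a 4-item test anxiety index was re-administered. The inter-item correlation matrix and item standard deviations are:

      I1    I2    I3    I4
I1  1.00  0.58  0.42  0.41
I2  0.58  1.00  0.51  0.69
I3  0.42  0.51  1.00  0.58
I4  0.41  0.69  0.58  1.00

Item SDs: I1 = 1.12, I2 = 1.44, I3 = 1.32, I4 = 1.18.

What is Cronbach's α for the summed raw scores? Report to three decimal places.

α = 0.819

Σσ²ᵢ = 1.12² + 1.44² + 1.32² + 1.18² = 6.4628
Covariances σ_ij = r_ij · s_i · s_j:
  σ(I1,I2) = 0.58 × 1.12 × 1.44 = 0.9354
  σ(I1,I3) = 0.42 × 1.12 × 1.32 = 0.6209
  σ(I1,I4) = 0.41 × 1.12 × 1.18 = 0.5419
  σ(I2,I3) = 0.51 × 1.44 × 1.32 = 0.9694
  σ(I2,I4) = 0.69 × 1.44 × 1.18 = 1.1724
  σ(I3,I4) = 0.58 × 1.32 × 1.18 = 0.9034
σ²_T = Σσ²ᵢ + 2·Σσ_ij = 6.4628 + 2 × 5.1434 = 16.7496
α = (4/3)·(1 − 6.4628/16.7496) = 0.819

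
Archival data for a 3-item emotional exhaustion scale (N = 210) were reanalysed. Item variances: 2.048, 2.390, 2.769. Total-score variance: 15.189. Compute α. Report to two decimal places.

Σσᵢ² = 2.048 + 2.390 + 2.769 = 7.207
α = (k/(k−1))·(1 − Σσᵢ²/σ²_T) = (3/2)·(1 − 7.207/15.189) = 0.79

α = 0.79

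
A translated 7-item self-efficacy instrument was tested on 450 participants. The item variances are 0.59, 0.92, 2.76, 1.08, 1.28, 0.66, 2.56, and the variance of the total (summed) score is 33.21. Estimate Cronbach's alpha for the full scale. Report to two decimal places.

Cronbach's alpha = 0.82

ΣVar(i) = 0.59 + 0.92 + 2.76 + 1.08 + 1.28 + 0.66 + 2.56 = 9.85
α = (k/(k−1))·(1 − ΣVar(i)/Var(T)) = (7/6)·(1 − 9.85/33.21) = 0.82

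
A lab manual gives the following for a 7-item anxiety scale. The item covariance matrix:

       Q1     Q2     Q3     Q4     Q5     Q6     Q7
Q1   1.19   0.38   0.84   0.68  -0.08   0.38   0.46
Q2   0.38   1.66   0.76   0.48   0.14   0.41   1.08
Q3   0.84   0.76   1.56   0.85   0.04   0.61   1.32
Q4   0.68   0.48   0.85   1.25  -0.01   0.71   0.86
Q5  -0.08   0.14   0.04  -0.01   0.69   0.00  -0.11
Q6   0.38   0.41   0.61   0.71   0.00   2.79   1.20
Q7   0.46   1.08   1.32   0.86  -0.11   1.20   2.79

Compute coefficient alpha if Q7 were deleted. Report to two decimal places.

coefficient alpha = 0.69

Remaining items: Q1, Q2, Q3, Q4, Q5, Q6 (k = 6).
Σσᵢ² = 1.19 + 1.66 + 1.56 + 1.25 + 0.69 + 2.79 = 9.14
σ²_total = 9.14 + 2 × 6.19 = 21.52
α (item deleted) = (6/5)·(1 − 9.14/21.52) = 0.69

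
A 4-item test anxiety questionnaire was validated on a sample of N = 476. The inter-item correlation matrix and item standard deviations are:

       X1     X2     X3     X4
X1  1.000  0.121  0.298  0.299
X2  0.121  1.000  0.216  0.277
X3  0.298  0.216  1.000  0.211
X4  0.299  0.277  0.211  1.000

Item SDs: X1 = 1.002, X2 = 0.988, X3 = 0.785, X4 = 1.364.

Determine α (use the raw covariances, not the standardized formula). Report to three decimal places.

Σσ²ᵢ = 1.002² + 0.988² + 0.785² + 1.364² = 4.4569
Covariances σ_ij = r_ij · s_i · s_j:
  σ(X1,X2) = 0.121 × 1.002 × 0.988 = 0.1198
  σ(X1,X3) = 0.298 × 1.002 × 0.785 = 0.2344
  σ(X1,X4) = 0.299 × 1.002 × 1.364 = 0.4087
  σ(X2,X3) = 0.216 × 0.988 × 0.785 = 0.1675
  σ(X2,X4) = 0.277 × 0.988 × 1.364 = 0.3733
  σ(X3,X4) = 0.211 × 0.785 × 1.364 = 0.2259
σ²_T = Σσ²ᵢ + 2·Σσ_ij = 4.4569 + 2 × 1.5296 = 7.5161
α = (4/3)·(1 − 4.4569/7.5161) = 0.543

α = 0.543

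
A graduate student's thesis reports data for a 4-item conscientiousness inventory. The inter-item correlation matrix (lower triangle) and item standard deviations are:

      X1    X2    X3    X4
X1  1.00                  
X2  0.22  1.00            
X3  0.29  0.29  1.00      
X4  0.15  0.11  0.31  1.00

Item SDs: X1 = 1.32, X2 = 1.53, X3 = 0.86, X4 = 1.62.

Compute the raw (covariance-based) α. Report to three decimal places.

Σσ²ᵢ = 1.32² + 1.53² + 0.86² + 1.62² = 7.4473
Covariances σ_ij = r_ij · s_i · s_j:
  σ(X1,X2) = 0.22 × 1.32 × 1.53 = 0.4443
  σ(X1,X3) = 0.29 × 1.32 × 0.86 = 0.3292
  σ(X1,X4) = 0.15 × 1.32 × 1.62 = 0.3208
  σ(X2,X3) = 0.29 × 1.53 × 0.86 = 0.3816
  σ(X2,X4) = 0.11 × 1.53 × 1.62 = 0.2726
  σ(X3,X4) = 0.31 × 0.86 × 1.62 = 0.4319
σ²_T = Σσ²ᵢ + 2·Σσ_ij = 7.4473 + 2 × 2.1804 = 11.8081
α = (4/3)·(1 − 7.4473/11.8081) = 0.492

α = 0.492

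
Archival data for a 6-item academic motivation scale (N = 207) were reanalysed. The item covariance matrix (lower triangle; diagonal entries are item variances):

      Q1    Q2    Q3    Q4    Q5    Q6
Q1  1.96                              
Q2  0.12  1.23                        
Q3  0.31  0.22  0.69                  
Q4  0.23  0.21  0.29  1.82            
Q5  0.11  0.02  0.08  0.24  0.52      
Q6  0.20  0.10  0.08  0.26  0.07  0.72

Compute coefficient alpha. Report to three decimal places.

ΣVar(i) = 1.96 + 1.23 + 0.69 + 1.82 + 0.52 + 0.72 = 6.94
Sum of the distinct covariances = 2.54
total variance = 6.94 + 2 × 2.54 = 12.02
α = (k/(k−1))·(1 − ΣVar(i)/total variance) = (6/5)·(1 − 6.94/12.02) = 0.507

α = 0.507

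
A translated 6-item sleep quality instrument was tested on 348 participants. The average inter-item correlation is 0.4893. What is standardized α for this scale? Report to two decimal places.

α = 0.85

Standardized α = k·r̄ / (1 + (k−1)·r̄) = 6 × 0.4893 / (1 + 5 × 0.4893)
  = 2.9358 / 3.4465 = 0.85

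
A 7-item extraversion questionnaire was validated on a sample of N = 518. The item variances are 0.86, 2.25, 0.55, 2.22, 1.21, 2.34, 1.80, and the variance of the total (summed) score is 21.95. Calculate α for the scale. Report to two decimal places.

α = 0.57

sum of item variances = 0.86 + 2.25 + 0.55 + 2.22 + 1.21 + 2.34 + 1.80 = 11.23
α = (k/(k−1))·(1 − sum of item variances/Var(T)) = (7/6)·(1 − 11.23/21.95) = 0.57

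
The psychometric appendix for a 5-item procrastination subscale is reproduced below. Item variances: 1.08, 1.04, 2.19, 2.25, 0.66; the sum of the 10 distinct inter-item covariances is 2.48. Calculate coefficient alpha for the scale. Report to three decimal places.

α = 0.509

Σσ²ᵢ = 1.08 + 1.04 + 2.19 + 2.25 + 0.66 = 7.22
Sum of distinct covariances = 2.48
Var(T) = Σσ²ᵢ + 2·Σcov = 7.22 + 2 × 2.48 = 12.18
α = (5/4)·(1 − 7.22/12.18) = 0.509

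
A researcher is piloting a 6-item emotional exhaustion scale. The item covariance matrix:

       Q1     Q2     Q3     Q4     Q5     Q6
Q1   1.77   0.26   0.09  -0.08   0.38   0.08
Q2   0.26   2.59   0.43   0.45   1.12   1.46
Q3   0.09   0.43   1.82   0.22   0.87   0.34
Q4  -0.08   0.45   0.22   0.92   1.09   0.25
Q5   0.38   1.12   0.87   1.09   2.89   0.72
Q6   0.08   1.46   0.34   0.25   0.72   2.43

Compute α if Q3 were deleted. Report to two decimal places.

α = 0.65

Remaining items: Q1, Q2, Q4, Q5, Q6 (k = 5).
sum of item variances = 1.77 + 2.59 + 0.92 + 2.89 + 2.43 = 10.60
σ²_total = 10.60 + 2 × 5.73 = 22.06
α (item deleted) = (5/4)·(1 − 10.60/22.06) = 0.65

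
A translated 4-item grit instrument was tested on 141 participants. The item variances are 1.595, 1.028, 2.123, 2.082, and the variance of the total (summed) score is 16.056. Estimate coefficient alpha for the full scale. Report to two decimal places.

sum of item variances = 1.595 + 1.028 + 2.123 + 2.082 = 6.828
α = (k/(k−1))·(1 − sum of item variances/σ²_T) = (4/3)·(1 − 6.828/16.056) = 0.77

coefficient alpha = 0.77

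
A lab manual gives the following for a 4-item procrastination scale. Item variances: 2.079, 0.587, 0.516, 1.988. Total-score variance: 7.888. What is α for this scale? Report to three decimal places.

ΣVar(i) = 2.079 + 0.587 + 0.516 + 1.988 = 5.170
α = (k/(k−1))·(1 − ΣVar(i)/σ²_total) = (4/3)·(1 − 5.170/7.888) = 0.459

α = 0.459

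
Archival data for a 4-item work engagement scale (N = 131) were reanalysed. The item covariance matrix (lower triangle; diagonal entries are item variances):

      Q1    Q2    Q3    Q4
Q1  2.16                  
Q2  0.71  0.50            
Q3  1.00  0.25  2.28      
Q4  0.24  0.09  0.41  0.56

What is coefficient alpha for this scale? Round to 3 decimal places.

coefficient alpha = 0.661

ΣVar(i) = 2.16 + 0.50 + 2.28 + 0.56 = 5.50
Sum of off-diagonal covariances = 2.70
total variance = 5.50 + 2 × 2.70 = 10.90
α = (k/(k−1))·(1 − ΣVar(i)/total variance) = (4/3)·(1 − 5.50/10.90) = 0.661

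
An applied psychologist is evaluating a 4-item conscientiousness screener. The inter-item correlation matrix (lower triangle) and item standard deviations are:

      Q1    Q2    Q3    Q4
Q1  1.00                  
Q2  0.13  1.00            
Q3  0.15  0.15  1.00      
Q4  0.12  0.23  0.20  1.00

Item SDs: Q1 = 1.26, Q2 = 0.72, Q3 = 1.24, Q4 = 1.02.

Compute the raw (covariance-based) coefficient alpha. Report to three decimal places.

coefficient alpha = 0.416

Σσ²ᵢ = 1.26² + 0.72² + 1.24² + 1.02² = 4.6840
Covariances σ_ij = r_ij · s_i · s_j:
  σ(Q1,Q2) = 0.13 × 1.26 × 0.72 = 0.1179
  σ(Q1,Q3) = 0.15 × 1.26 × 1.24 = 0.2344
  σ(Q1,Q4) = 0.12 × 1.26 × 1.02 = 0.1542
  σ(Q2,Q3) = 0.15 × 0.72 × 1.24 = 0.1339
  σ(Q2,Q4) = 0.23 × 0.72 × 1.02 = 0.1689
  σ(Q3,Q4) = 0.20 × 1.24 × 1.02 = 0.2530
σ²_T = Σσ²ᵢ + 2·Σσ_ij = 4.6840 + 2 × 1.0623 = 6.8086
α = (4/3)·(1 − 4.6840/6.8086) = 0.416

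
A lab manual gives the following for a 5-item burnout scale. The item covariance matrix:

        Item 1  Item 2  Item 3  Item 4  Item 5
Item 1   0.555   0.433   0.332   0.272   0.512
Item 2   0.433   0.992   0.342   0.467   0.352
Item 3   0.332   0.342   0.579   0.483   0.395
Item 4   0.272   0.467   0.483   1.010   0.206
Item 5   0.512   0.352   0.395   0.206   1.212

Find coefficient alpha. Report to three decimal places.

sum of item variances = 0.555 + 0.992 + 0.579 + 1.010 + 1.212 = 4.348
Sum of the distinct covariances = 3.794
σ²_total = 4.348 + 2 × 3.794 = 11.936
α = (k/(k−1))·(1 − sum of item variances/σ²_total) = (5/4)·(1 − 4.348/11.936) = 0.795

coefficient alpha = 0.795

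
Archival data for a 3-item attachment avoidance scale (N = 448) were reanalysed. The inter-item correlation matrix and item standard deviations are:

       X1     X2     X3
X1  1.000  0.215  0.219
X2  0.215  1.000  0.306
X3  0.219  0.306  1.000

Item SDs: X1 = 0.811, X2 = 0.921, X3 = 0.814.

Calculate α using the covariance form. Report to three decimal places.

Σσ²ᵢ = 0.811² + 0.921² + 0.814² = 2.1686
Covariances σ_ij = r_ij · s_i · s_j:
  σ(X1,X2) = 0.215 × 0.811 × 0.921 = 0.1606
  σ(X1,X3) = 0.219 × 0.811 × 0.814 = 0.1446
  σ(X2,X3) = 0.306 × 0.921 × 0.814 = 0.2294
σ²_T = Σσ²ᵢ + 2·Σσ_ij = 2.1686 + 2 × 0.5346 = 3.2378
α = (3/2)·(1 − 2.1686/3.2378) = 0.495

α = 0.495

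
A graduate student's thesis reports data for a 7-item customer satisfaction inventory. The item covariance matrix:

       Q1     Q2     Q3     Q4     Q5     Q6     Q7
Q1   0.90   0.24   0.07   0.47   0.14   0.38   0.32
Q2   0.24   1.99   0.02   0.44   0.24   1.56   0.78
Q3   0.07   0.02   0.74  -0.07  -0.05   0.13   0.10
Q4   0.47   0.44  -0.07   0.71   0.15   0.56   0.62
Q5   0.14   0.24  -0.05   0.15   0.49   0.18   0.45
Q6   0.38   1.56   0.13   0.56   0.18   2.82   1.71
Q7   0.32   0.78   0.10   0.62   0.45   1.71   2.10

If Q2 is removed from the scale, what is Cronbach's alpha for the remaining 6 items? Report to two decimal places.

Remaining items: Q1, Q3, Q4, Q5, Q6, Q7 (k = 6).
ΣVar(i) = 0.90 + 0.74 + 0.71 + 0.49 + 2.82 + 2.10 = 7.76
Var(T) = 7.76 + 2 × 5.16 = 18.08
α (item deleted) = (6/5)·(1 − 7.76/18.08) = 0.68

α = 0.68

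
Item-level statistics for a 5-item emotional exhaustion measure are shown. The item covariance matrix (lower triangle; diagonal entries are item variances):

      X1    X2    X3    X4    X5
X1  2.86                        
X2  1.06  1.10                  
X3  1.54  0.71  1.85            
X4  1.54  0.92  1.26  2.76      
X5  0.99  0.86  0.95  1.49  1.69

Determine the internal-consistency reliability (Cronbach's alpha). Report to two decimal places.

Cronbach's alpha = 0.86

ΣVar(i) = 2.86 + 1.10 + 1.85 + 2.76 + 1.69 = 10.26
Σ_{i<j} σ_ij = 11.32
σ²_T = 10.26 + 2 × 11.32 = 32.90
α = (k/(k−1))·(1 − ΣVar(i)/σ²_T) = (5/4)·(1 − 10.26/32.90) = 0.86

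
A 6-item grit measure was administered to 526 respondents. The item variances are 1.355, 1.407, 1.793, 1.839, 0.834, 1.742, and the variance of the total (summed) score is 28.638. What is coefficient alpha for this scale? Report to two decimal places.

Σσ²ᵢ = 1.355 + 1.407 + 1.793 + 1.839 + 0.834 + 1.742 = 8.970
α = (k/(k−1))·(1 − Σσ²ᵢ/σ²_total) = (6/5)·(1 − 8.970/28.638) = 0.82

α = 0.82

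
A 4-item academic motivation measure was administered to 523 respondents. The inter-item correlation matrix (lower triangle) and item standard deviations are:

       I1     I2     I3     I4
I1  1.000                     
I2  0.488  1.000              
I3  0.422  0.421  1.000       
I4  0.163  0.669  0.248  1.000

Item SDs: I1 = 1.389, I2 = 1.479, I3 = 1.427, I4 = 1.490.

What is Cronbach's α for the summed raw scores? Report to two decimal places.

Cronbach's α = 0.73

Σσ²ᵢ = 1.389² + 1.479² + 1.427² + 1.490² = 8.3732
Covariances σ_ij = r_ij · s_i · s_j:
  σ(I1,I2) = 0.488 × 1.389 × 1.479 = 1.0025
  σ(I1,I3) = 0.422 × 1.389 × 1.427 = 0.8364
  σ(I1,I4) = 0.163 × 1.389 × 1.490 = 0.3373
  σ(I2,I3) = 0.421 × 1.479 × 1.427 = 0.8885
  σ(I2,I4) = 0.669 × 1.479 × 1.490 = 1.4743
  σ(I3,I4) = 0.248 × 1.427 × 1.490 = 0.5273
σ²_T = Σσ²ᵢ + 2·Σσ_ij = 8.3732 + 2 × 5.0663 = 18.5058
α = (4/3)·(1 − 8.3732/18.5058) = 0.73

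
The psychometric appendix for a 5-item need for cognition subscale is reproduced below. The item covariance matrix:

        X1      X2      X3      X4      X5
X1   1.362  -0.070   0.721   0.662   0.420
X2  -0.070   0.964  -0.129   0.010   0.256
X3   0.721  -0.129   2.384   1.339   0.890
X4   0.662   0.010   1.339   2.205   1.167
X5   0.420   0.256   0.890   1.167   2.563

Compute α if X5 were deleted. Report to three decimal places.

α = 0.564

Remaining items: X1, X2, X3, X4 (k = 4).
ΣVar(i) = 1.362 + 0.964 + 2.384 + 2.205 = 6.915
σ²_T = 6.915 + 2 × 2.533 = 11.981
α (item deleted) = (4/3)·(1 − 6.915/11.981) = 0.564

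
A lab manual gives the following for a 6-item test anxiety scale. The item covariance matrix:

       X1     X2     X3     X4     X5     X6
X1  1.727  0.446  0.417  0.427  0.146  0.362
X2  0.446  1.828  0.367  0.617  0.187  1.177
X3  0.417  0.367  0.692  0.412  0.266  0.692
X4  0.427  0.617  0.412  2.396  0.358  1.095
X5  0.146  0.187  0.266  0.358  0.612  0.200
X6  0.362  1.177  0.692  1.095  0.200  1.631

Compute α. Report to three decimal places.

Σσ²ᵢ = 1.727 + 1.828 + 0.692 + 2.396 + 0.612 + 1.631 = 8.886
Σ_{i<j} σ_ij = 7.169
Var(T) = 8.886 + 2 × 7.169 = 23.224
α = (k/(k−1))·(1 − Σσ²ᵢ/Var(T)) = (6/5)·(1 − 8.886/23.224) = 0.741

α = 0.741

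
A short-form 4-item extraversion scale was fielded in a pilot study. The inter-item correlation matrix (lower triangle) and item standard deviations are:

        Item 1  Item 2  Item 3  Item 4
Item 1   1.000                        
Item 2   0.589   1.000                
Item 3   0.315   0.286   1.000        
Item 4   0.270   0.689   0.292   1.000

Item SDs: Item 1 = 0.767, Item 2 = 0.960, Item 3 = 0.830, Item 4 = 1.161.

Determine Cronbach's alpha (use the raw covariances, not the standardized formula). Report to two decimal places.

Σσ²ᵢ = 0.767² + 0.960² + 0.830² + 1.161² = 3.5467
Covariances σ_ij = r_ij · s_i · s_j:
  σ(Item 1,Item 2) = 0.589 × 0.767 × 0.960 = 0.4337
  σ(Item 1,Item 3) = 0.315 × 0.767 × 0.830 = 0.2005
  σ(Item 1,Item 4) = 0.270 × 0.767 × 1.161 = 0.2404
  σ(Item 2,Item 3) = 0.286 × 0.960 × 0.830 = 0.2279
  σ(Item 2,Item 4) = 0.689 × 0.960 × 1.161 = 0.7679
  σ(Item 3,Item 4) = 0.292 × 0.830 × 1.161 = 0.2814
σ²_T = Σσ²ᵢ + 2·Σσ_ij = 3.5467 + 2 × 2.1518 = 7.8503
α = (4/3)·(1 − 3.5467/7.8503) = 0.73

α = 0.73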